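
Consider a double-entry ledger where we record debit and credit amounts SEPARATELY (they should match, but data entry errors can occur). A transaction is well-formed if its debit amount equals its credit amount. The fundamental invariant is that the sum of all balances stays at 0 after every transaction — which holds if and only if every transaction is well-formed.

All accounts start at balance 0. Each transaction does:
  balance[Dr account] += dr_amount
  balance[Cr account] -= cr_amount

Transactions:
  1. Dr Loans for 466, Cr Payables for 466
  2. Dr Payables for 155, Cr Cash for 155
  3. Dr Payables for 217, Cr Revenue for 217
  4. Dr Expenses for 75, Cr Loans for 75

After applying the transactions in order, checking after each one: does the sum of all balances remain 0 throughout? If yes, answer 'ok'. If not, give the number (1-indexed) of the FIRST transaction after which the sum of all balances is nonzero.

Answer: ok

Derivation:
After txn 1: dr=466 cr=466 sum_balances=0
After txn 2: dr=155 cr=155 sum_balances=0
After txn 3: dr=217 cr=217 sum_balances=0
After txn 4: dr=75 cr=75 sum_balances=0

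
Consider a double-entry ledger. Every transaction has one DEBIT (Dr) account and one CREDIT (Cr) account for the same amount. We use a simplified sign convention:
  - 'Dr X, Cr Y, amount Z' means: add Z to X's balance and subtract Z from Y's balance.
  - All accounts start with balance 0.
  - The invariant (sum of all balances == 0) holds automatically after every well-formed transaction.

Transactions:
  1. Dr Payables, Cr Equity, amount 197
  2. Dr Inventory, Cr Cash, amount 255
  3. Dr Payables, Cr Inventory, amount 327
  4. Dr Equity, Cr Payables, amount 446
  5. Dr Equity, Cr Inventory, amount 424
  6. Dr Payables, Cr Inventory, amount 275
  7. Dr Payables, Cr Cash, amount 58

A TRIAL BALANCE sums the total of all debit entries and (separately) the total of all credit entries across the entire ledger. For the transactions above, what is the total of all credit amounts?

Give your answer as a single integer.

Answer: 1982

Derivation:
Txn 1: credit+=197
Txn 2: credit+=255
Txn 3: credit+=327
Txn 4: credit+=446
Txn 5: credit+=424
Txn 6: credit+=275
Txn 7: credit+=58
Total credits = 1982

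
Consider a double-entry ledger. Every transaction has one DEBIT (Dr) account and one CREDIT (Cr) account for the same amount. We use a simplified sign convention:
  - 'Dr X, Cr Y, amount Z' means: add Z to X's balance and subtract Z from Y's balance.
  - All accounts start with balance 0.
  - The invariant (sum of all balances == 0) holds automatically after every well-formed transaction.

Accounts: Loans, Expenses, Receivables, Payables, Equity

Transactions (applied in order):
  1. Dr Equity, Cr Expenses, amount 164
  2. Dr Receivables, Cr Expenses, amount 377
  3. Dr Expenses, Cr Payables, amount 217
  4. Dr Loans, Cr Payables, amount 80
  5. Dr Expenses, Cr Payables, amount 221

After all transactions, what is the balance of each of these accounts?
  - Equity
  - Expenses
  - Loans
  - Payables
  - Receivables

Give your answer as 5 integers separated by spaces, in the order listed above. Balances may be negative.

After txn 1 (Dr Equity, Cr Expenses, amount 164): Equity=164 Expenses=-164
After txn 2 (Dr Receivables, Cr Expenses, amount 377): Equity=164 Expenses=-541 Receivables=377
After txn 3 (Dr Expenses, Cr Payables, amount 217): Equity=164 Expenses=-324 Payables=-217 Receivables=377
After txn 4 (Dr Loans, Cr Payables, amount 80): Equity=164 Expenses=-324 Loans=80 Payables=-297 Receivables=377
After txn 5 (Dr Expenses, Cr Payables, amount 221): Equity=164 Expenses=-103 Loans=80 Payables=-518 Receivables=377

Answer: 164 -103 80 -518 377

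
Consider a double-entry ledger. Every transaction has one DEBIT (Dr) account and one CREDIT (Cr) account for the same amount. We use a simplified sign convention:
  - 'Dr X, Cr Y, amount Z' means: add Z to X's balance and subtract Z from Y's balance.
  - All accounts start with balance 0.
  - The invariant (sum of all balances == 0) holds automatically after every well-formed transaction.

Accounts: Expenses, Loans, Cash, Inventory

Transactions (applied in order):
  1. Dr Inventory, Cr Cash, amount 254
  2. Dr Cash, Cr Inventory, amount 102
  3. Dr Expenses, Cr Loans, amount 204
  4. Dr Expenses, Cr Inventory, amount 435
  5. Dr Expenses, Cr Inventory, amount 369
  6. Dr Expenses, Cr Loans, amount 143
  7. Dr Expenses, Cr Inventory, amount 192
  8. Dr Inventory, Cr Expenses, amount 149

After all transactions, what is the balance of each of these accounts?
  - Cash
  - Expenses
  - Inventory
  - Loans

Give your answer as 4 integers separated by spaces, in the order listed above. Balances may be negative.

Answer: -152 1194 -695 -347

Derivation:
After txn 1 (Dr Inventory, Cr Cash, amount 254): Cash=-254 Inventory=254
After txn 2 (Dr Cash, Cr Inventory, amount 102): Cash=-152 Inventory=152
After txn 3 (Dr Expenses, Cr Loans, amount 204): Cash=-152 Expenses=204 Inventory=152 Loans=-204
After txn 4 (Dr Expenses, Cr Inventory, amount 435): Cash=-152 Expenses=639 Inventory=-283 Loans=-204
After txn 5 (Dr Expenses, Cr Inventory, amount 369): Cash=-152 Expenses=1008 Inventory=-652 Loans=-204
After txn 6 (Dr Expenses, Cr Loans, amount 143): Cash=-152 Expenses=1151 Inventory=-652 Loans=-347
After txn 7 (Dr Expenses, Cr Inventory, amount 192): Cash=-152 Expenses=1343 Inventory=-844 Loans=-347
After txn 8 (Dr Inventory, Cr Expenses, amount 149): Cash=-152 Expenses=1194 Inventory=-695 Loans=-347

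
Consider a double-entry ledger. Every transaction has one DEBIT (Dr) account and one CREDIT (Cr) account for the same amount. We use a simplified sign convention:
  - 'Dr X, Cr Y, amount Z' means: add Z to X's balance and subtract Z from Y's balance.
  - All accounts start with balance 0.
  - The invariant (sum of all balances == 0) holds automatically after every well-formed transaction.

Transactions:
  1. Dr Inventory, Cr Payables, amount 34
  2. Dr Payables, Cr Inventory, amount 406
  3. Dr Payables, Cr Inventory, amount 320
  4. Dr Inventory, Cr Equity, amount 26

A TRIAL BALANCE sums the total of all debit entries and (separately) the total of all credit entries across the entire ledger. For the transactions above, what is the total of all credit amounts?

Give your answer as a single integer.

Txn 1: credit+=34
Txn 2: credit+=406
Txn 3: credit+=320
Txn 4: credit+=26
Total credits = 786

Answer: 786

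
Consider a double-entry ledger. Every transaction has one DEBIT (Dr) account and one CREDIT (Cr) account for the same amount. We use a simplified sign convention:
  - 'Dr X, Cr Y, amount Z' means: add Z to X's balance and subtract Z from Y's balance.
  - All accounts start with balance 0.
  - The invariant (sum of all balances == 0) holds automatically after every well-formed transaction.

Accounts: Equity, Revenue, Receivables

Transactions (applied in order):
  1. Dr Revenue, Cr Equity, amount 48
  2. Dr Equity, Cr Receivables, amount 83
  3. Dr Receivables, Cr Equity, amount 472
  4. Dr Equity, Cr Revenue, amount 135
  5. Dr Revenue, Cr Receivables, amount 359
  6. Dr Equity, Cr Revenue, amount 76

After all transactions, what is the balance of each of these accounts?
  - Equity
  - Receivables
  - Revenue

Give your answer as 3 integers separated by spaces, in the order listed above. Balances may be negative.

Answer: -226 30 196

Derivation:
After txn 1 (Dr Revenue, Cr Equity, amount 48): Equity=-48 Revenue=48
After txn 2 (Dr Equity, Cr Receivables, amount 83): Equity=35 Receivables=-83 Revenue=48
After txn 3 (Dr Receivables, Cr Equity, amount 472): Equity=-437 Receivables=389 Revenue=48
After txn 4 (Dr Equity, Cr Revenue, amount 135): Equity=-302 Receivables=389 Revenue=-87
After txn 5 (Dr Revenue, Cr Receivables, amount 359): Equity=-302 Receivables=30 Revenue=272
After txn 6 (Dr Equity, Cr Revenue, amount 76): Equity=-226 Receivables=30 Revenue=196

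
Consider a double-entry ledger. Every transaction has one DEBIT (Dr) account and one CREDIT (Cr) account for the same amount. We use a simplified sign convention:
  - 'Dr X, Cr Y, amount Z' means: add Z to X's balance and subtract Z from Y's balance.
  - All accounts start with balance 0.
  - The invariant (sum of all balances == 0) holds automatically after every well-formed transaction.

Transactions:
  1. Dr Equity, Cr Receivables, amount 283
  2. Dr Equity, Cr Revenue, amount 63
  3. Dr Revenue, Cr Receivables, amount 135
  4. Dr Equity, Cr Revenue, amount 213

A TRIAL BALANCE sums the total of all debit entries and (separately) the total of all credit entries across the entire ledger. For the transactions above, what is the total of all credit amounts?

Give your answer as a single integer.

Txn 1: credit+=283
Txn 2: credit+=63
Txn 3: credit+=135
Txn 4: credit+=213
Total credits = 694

Answer: 694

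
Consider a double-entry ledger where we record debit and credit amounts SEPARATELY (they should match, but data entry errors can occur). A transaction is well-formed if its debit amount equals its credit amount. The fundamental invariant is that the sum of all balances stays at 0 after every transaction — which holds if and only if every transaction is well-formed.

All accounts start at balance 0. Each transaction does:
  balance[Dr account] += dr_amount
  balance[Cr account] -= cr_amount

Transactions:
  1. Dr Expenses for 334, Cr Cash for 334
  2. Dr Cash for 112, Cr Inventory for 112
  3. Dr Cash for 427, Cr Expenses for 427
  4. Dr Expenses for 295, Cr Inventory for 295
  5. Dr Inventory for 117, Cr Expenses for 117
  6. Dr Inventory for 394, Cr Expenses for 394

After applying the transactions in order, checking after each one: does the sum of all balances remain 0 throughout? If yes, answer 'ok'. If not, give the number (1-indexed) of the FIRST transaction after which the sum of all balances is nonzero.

Answer: ok

Derivation:
After txn 1: dr=334 cr=334 sum_balances=0
After txn 2: dr=112 cr=112 sum_balances=0
After txn 3: dr=427 cr=427 sum_balances=0
After txn 4: dr=295 cr=295 sum_balances=0
After txn 5: dr=117 cr=117 sum_balances=0
After txn 6: dr=394 cr=394 sum_balances=0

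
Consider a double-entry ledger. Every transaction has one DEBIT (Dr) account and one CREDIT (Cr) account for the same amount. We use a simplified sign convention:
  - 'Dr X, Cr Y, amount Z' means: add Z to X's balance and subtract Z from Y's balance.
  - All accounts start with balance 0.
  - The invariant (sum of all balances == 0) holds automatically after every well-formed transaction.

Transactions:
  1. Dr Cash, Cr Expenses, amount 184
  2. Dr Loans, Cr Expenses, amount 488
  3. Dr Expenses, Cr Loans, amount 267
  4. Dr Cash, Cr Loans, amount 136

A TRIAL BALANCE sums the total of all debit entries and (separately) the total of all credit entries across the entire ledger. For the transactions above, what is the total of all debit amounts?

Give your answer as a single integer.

Txn 1: debit+=184
Txn 2: debit+=488
Txn 3: debit+=267
Txn 4: debit+=136
Total debits = 1075

Answer: 1075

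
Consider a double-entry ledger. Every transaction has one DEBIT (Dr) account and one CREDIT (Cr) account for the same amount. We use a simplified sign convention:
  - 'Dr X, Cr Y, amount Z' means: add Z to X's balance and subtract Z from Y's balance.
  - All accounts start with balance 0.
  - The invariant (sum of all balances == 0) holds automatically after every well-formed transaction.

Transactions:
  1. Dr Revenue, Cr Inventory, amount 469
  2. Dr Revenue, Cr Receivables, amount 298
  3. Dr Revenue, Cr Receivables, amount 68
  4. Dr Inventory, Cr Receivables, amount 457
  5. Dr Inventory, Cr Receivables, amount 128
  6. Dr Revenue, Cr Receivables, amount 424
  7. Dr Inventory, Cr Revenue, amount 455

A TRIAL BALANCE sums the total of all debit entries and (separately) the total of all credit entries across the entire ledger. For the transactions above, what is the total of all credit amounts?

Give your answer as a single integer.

Txn 1: credit+=469
Txn 2: credit+=298
Txn 3: credit+=68
Txn 4: credit+=457
Txn 5: credit+=128
Txn 6: credit+=424
Txn 7: credit+=455
Total credits = 2299

Answer: 2299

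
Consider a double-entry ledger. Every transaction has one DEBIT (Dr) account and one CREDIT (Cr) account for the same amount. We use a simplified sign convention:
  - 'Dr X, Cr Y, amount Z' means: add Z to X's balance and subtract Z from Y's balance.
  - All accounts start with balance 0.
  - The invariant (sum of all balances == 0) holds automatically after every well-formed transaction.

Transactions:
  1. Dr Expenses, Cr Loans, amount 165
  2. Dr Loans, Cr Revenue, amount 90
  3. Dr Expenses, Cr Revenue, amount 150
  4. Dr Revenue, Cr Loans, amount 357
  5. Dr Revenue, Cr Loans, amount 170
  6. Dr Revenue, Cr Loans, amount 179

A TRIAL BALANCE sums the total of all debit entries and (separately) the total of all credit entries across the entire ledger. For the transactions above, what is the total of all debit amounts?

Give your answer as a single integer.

Answer: 1111

Derivation:
Txn 1: debit+=165
Txn 2: debit+=90
Txn 3: debit+=150
Txn 4: debit+=357
Txn 5: debit+=170
Txn 6: debit+=179
Total debits = 1111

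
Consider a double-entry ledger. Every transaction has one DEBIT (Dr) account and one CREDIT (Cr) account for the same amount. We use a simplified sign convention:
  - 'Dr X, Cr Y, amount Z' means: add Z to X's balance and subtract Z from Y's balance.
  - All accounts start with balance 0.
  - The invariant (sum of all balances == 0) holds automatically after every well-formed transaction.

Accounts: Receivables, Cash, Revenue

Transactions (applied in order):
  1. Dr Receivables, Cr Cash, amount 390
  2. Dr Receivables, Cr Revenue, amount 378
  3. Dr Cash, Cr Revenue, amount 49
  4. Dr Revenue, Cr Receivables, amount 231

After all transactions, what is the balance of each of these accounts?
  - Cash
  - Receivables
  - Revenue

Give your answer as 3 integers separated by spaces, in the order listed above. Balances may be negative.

After txn 1 (Dr Receivables, Cr Cash, amount 390): Cash=-390 Receivables=390
After txn 2 (Dr Receivables, Cr Revenue, amount 378): Cash=-390 Receivables=768 Revenue=-378
After txn 3 (Dr Cash, Cr Revenue, amount 49): Cash=-341 Receivables=768 Revenue=-427
After txn 4 (Dr Revenue, Cr Receivables, amount 231): Cash=-341 Receivables=537 Revenue=-196

Answer: -341 537 -196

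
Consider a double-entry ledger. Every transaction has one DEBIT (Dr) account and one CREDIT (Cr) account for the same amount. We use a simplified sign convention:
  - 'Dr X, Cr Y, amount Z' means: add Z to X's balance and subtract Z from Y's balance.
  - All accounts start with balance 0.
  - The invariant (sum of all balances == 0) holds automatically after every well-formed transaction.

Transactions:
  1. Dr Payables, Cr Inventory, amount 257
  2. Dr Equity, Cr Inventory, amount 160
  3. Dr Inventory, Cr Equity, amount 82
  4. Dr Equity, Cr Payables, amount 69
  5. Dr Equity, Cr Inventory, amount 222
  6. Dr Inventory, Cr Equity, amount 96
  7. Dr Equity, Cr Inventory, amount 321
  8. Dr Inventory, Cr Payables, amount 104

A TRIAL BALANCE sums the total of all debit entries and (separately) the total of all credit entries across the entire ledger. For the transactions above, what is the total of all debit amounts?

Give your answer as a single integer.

Txn 1: debit+=257
Txn 2: debit+=160
Txn 3: debit+=82
Txn 4: debit+=69
Txn 5: debit+=222
Txn 6: debit+=96
Txn 7: debit+=321
Txn 8: debit+=104
Total debits = 1311

Answer: 1311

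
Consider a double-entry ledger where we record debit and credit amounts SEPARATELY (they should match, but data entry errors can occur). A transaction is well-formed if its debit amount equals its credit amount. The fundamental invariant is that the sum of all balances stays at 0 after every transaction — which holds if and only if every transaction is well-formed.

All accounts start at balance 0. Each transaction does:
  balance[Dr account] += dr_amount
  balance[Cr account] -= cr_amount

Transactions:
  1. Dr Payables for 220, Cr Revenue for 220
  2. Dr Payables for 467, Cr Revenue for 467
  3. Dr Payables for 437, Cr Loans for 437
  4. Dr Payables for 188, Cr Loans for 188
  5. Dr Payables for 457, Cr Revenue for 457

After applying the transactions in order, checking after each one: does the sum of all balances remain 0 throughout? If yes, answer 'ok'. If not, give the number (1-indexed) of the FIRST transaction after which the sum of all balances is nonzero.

Answer: ok

Derivation:
After txn 1: dr=220 cr=220 sum_balances=0
After txn 2: dr=467 cr=467 sum_balances=0
After txn 3: dr=437 cr=437 sum_balances=0
After txn 4: dr=188 cr=188 sum_balances=0
After txn 5: dr=457 cr=457 sum_balances=0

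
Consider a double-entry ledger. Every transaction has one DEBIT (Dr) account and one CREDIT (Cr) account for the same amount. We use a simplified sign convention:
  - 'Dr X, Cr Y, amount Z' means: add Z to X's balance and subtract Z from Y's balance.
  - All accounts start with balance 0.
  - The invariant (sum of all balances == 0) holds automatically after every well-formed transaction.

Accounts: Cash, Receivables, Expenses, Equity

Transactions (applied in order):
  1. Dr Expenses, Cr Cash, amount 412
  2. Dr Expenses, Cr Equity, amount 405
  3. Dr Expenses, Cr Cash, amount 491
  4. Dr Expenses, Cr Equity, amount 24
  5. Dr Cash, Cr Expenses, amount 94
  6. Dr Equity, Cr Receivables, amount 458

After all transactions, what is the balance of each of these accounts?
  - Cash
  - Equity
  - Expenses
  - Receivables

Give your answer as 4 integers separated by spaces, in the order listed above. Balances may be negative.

Answer: -809 29 1238 -458

Derivation:
After txn 1 (Dr Expenses, Cr Cash, amount 412): Cash=-412 Expenses=412
After txn 2 (Dr Expenses, Cr Equity, amount 405): Cash=-412 Equity=-405 Expenses=817
After txn 3 (Dr Expenses, Cr Cash, amount 491): Cash=-903 Equity=-405 Expenses=1308
After txn 4 (Dr Expenses, Cr Equity, amount 24): Cash=-903 Equity=-429 Expenses=1332
After txn 5 (Dr Cash, Cr Expenses, amount 94): Cash=-809 Equity=-429 Expenses=1238
After txn 6 (Dr Equity, Cr Receivables, amount 458): Cash=-809 Equity=29 Expenses=1238 Receivables=-458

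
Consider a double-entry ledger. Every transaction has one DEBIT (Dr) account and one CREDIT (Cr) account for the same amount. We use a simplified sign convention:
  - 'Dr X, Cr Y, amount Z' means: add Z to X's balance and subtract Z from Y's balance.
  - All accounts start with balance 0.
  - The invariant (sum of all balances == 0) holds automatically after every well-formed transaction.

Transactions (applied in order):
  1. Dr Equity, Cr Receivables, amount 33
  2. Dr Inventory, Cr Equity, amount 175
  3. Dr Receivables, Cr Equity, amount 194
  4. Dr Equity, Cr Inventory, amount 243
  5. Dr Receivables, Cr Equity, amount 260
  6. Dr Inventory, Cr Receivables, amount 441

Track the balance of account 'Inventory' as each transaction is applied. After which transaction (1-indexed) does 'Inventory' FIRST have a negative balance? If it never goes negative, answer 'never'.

After txn 1: Inventory=0
After txn 2: Inventory=175
After txn 3: Inventory=175
After txn 4: Inventory=-68

Answer: 4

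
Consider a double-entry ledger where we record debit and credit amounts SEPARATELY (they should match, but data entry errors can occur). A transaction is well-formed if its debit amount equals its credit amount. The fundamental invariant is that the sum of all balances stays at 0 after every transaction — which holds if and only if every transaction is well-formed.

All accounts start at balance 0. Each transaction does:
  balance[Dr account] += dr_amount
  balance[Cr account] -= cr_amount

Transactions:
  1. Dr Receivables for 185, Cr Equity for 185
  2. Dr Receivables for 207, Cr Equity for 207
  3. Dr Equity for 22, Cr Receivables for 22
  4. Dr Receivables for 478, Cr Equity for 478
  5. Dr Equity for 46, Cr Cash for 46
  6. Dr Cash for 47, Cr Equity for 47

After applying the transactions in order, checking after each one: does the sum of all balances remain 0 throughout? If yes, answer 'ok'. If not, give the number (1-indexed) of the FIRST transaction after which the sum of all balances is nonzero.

After txn 1: dr=185 cr=185 sum_balances=0
After txn 2: dr=207 cr=207 sum_balances=0
After txn 3: dr=22 cr=22 sum_balances=0
After txn 4: dr=478 cr=478 sum_balances=0
After txn 5: dr=46 cr=46 sum_balances=0
After txn 6: dr=47 cr=47 sum_balances=0

Answer: ok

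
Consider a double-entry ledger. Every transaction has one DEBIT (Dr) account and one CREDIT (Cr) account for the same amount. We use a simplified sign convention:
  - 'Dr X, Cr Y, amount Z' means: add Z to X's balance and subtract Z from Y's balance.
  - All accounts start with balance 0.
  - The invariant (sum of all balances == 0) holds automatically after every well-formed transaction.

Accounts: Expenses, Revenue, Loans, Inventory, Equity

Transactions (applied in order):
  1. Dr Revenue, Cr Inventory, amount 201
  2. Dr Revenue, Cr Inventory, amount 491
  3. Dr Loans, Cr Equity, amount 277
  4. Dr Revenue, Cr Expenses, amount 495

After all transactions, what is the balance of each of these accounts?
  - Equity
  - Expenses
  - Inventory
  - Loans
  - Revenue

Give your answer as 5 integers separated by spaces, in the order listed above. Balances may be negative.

Answer: -277 -495 -692 277 1187

Derivation:
After txn 1 (Dr Revenue, Cr Inventory, amount 201): Inventory=-201 Revenue=201
After txn 2 (Dr Revenue, Cr Inventory, amount 491): Inventory=-692 Revenue=692
After txn 3 (Dr Loans, Cr Equity, amount 277): Equity=-277 Inventory=-692 Loans=277 Revenue=692
After txn 4 (Dr Revenue, Cr Expenses, amount 495): Equity=-277 Expenses=-495 Inventory=-692 Loans=277 Revenue=1187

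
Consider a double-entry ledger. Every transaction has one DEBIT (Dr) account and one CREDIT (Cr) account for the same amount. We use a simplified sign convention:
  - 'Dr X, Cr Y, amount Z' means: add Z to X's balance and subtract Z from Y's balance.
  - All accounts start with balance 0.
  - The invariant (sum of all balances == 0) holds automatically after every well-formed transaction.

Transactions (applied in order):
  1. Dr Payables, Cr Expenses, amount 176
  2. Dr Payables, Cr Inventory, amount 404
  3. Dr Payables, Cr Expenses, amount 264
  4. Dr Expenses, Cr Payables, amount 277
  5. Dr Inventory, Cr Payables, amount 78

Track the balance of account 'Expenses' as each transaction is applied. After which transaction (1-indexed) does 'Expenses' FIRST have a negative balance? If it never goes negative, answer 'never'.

Answer: 1

Derivation:
After txn 1: Expenses=-176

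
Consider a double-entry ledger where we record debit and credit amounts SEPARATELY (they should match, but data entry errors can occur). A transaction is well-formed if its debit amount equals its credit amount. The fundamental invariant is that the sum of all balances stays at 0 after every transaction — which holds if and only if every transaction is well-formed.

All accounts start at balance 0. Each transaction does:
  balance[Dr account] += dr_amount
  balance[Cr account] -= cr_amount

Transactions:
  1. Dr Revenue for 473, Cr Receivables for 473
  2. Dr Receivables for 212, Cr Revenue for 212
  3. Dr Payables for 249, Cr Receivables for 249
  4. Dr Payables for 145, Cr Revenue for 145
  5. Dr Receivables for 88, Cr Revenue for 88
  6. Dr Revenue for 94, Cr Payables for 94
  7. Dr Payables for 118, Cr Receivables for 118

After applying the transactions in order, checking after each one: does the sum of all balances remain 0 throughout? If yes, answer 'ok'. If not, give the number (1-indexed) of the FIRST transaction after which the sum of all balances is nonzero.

Answer: ok

Derivation:
After txn 1: dr=473 cr=473 sum_balances=0
After txn 2: dr=212 cr=212 sum_balances=0
After txn 3: dr=249 cr=249 sum_balances=0
After txn 4: dr=145 cr=145 sum_balances=0
After txn 5: dr=88 cr=88 sum_balances=0
After txn 6: dr=94 cr=94 sum_balances=0
After txn 7: dr=118 cr=118 sum_balances=0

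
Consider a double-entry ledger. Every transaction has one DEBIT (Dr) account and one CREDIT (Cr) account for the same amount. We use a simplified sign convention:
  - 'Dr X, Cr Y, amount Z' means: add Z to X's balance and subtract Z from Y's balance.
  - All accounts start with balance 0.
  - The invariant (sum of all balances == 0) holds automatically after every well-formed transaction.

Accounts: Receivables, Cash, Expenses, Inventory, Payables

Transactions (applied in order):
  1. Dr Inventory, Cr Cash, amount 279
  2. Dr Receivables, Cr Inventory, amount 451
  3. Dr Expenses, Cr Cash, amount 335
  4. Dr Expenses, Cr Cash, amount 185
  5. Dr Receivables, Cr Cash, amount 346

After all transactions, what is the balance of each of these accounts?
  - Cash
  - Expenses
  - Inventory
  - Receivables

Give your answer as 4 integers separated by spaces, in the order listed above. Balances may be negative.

After txn 1 (Dr Inventory, Cr Cash, amount 279): Cash=-279 Inventory=279
After txn 2 (Dr Receivables, Cr Inventory, amount 451): Cash=-279 Inventory=-172 Receivables=451
After txn 3 (Dr Expenses, Cr Cash, amount 335): Cash=-614 Expenses=335 Inventory=-172 Receivables=451
After txn 4 (Dr Expenses, Cr Cash, amount 185): Cash=-799 Expenses=520 Inventory=-172 Receivables=451
After txn 5 (Dr Receivables, Cr Cash, amount 346): Cash=-1145 Expenses=520 Inventory=-172 Receivables=797

Answer: -1145 520 -172 797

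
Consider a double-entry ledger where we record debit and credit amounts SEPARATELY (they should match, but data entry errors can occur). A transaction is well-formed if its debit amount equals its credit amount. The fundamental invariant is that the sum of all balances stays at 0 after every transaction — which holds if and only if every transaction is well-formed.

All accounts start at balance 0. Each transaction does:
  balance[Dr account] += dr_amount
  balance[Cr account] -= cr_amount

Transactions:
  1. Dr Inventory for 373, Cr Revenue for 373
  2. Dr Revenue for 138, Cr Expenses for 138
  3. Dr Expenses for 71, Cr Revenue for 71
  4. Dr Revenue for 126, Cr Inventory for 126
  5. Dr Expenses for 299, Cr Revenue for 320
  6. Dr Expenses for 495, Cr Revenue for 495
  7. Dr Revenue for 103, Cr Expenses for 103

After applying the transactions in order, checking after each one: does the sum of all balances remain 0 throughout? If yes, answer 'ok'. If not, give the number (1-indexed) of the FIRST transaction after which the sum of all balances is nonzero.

Answer: 5

Derivation:
After txn 1: dr=373 cr=373 sum_balances=0
After txn 2: dr=138 cr=138 sum_balances=0
After txn 3: dr=71 cr=71 sum_balances=0
After txn 4: dr=126 cr=126 sum_balances=0
After txn 5: dr=299 cr=320 sum_balances=-21
After txn 6: dr=495 cr=495 sum_balances=-21
After txn 7: dr=103 cr=103 sum_balances=-21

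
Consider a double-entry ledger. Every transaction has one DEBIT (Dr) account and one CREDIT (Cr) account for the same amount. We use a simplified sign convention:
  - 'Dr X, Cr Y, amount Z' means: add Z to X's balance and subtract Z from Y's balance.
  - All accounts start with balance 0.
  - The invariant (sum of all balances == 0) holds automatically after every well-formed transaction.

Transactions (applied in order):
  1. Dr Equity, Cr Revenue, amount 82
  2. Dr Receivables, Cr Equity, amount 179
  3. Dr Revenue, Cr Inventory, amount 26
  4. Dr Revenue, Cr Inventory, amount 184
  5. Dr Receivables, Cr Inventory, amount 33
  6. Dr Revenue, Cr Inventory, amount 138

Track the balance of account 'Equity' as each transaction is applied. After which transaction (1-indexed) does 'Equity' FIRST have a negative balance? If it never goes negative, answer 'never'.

Answer: 2

Derivation:
After txn 1: Equity=82
After txn 2: Equity=-97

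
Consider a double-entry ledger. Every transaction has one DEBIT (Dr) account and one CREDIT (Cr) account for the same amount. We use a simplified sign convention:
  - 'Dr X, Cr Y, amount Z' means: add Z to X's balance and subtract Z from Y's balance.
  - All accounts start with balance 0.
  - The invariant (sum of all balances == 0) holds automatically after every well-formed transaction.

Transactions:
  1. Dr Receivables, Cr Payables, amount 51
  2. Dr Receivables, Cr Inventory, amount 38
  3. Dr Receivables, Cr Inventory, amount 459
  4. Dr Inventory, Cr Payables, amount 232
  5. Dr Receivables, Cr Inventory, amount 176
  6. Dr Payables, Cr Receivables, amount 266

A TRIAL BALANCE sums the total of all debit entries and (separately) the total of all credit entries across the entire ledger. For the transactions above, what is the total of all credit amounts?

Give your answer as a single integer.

Txn 1: credit+=51
Txn 2: credit+=38
Txn 3: credit+=459
Txn 4: credit+=232
Txn 5: credit+=176
Txn 6: credit+=266
Total credits = 1222

Answer: 1222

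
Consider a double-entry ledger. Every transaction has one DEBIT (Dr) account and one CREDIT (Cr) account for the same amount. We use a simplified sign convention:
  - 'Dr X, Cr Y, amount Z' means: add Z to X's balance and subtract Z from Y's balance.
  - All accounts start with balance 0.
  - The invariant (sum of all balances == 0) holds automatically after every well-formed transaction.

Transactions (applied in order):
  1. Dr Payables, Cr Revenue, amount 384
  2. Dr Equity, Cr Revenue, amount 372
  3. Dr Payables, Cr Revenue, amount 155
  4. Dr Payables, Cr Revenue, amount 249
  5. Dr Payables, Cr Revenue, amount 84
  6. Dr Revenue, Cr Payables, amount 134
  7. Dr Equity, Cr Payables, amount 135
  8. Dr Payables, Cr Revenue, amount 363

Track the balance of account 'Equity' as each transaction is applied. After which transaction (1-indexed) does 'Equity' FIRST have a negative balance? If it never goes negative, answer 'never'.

Answer: never

Derivation:
After txn 1: Equity=0
After txn 2: Equity=372
After txn 3: Equity=372
After txn 4: Equity=372
After txn 5: Equity=372
After txn 6: Equity=372
After txn 7: Equity=507
After txn 8: Equity=507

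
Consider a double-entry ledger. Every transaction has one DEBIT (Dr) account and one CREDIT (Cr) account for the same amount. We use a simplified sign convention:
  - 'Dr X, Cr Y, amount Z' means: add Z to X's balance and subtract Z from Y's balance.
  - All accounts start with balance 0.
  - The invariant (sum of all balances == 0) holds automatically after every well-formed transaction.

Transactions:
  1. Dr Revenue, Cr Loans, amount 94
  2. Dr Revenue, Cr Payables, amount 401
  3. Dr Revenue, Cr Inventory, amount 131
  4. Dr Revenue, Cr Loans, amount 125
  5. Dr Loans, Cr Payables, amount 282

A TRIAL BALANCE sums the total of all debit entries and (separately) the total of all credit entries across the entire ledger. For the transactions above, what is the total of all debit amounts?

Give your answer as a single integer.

Answer: 1033

Derivation:
Txn 1: debit+=94
Txn 2: debit+=401
Txn 3: debit+=131
Txn 4: debit+=125
Txn 5: debit+=282
Total debits = 1033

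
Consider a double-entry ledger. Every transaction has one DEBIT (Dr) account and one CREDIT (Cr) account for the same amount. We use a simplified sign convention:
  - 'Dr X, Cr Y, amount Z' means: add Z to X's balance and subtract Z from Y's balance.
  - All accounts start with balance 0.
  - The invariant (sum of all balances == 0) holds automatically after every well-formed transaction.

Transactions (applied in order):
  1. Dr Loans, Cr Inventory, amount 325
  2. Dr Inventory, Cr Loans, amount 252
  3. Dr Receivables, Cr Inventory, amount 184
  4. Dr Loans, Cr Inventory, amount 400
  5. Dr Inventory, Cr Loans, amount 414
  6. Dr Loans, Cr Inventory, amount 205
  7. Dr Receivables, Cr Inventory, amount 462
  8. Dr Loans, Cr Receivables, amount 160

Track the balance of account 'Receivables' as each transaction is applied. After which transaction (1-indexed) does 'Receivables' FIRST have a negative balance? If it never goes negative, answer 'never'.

Answer: never

Derivation:
After txn 1: Receivables=0
After txn 2: Receivables=0
After txn 3: Receivables=184
After txn 4: Receivables=184
After txn 5: Receivables=184
After txn 6: Receivables=184
After txn 7: Receivables=646
After txn 8: Receivables=486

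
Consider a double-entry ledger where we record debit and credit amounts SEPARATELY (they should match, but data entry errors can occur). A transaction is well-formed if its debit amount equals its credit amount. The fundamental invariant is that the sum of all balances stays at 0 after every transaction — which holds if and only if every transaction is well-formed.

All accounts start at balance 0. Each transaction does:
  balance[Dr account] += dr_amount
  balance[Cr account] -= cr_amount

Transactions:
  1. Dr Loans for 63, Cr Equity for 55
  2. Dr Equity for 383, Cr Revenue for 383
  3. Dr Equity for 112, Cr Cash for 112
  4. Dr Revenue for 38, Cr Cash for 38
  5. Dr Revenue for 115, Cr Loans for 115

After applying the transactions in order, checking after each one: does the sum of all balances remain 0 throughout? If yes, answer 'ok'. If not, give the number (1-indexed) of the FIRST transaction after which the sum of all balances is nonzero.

After txn 1: dr=63 cr=55 sum_balances=8
After txn 2: dr=383 cr=383 sum_balances=8
After txn 3: dr=112 cr=112 sum_balances=8
After txn 4: dr=38 cr=38 sum_balances=8
After txn 5: dr=115 cr=115 sum_balances=8

Answer: 1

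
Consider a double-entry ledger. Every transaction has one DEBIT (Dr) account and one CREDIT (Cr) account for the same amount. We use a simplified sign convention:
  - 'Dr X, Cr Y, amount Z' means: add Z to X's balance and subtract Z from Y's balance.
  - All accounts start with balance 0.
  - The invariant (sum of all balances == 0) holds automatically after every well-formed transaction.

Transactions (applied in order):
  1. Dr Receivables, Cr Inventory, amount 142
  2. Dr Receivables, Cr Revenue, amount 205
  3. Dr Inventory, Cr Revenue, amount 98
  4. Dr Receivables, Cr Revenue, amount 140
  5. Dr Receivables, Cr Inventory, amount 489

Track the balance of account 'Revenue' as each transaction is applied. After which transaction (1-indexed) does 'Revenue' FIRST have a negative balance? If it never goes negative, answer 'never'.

After txn 1: Revenue=0
After txn 2: Revenue=-205

Answer: 2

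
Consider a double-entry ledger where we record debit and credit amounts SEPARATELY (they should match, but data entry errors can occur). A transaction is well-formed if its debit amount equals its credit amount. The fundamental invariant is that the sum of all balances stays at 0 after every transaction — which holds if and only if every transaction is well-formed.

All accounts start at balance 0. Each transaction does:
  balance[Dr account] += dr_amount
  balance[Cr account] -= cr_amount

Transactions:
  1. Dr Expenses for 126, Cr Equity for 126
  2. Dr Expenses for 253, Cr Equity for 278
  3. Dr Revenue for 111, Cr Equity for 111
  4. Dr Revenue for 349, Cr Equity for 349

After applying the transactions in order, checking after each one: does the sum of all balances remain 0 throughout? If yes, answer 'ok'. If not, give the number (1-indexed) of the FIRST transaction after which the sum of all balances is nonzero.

Answer: 2

Derivation:
After txn 1: dr=126 cr=126 sum_balances=0
After txn 2: dr=253 cr=278 sum_balances=-25
After txn 3: dr=111 cr=111 sum_balances=-25
After txn 4: dr=349 cr=349 sum_balances=-25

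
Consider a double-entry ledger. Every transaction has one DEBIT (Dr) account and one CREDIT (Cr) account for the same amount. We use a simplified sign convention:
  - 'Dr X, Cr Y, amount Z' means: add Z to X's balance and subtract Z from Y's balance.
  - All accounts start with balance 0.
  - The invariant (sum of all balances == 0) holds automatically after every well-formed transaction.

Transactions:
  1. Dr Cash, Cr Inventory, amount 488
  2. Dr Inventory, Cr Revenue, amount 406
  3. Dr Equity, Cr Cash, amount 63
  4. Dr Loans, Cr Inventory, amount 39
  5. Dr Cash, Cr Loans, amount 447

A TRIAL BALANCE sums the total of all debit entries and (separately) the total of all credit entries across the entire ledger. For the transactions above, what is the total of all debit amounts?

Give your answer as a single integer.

Answer: 1443

Derivation:
Txn 1: debit+=488
Txn 2: debit+=406
Txn 3: debit+=63
Txn 4: debit+=39
Txn 5: debit+=447
Total debits = 1443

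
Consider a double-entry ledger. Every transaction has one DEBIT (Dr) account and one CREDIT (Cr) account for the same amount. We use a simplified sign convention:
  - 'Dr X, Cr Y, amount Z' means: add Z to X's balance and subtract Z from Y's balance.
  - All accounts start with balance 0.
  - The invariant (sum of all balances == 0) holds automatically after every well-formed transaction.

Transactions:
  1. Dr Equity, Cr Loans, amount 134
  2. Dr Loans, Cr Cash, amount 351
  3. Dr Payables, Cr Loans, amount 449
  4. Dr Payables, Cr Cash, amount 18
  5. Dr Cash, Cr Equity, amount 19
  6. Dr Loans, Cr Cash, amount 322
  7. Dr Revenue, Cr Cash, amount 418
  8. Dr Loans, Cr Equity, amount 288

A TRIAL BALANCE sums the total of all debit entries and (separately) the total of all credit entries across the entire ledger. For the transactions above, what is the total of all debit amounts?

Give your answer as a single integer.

Txn 1: debit+=134
Txn 2: debit+=351
Txn 3: debit+=449
Txn 4: debit+=18
Txn 5: debit+=19
Txn 6: debit+=322
Txn 7: debit+=418
Txn 8: debit+=288
Total debits = 1999

Answer: 1999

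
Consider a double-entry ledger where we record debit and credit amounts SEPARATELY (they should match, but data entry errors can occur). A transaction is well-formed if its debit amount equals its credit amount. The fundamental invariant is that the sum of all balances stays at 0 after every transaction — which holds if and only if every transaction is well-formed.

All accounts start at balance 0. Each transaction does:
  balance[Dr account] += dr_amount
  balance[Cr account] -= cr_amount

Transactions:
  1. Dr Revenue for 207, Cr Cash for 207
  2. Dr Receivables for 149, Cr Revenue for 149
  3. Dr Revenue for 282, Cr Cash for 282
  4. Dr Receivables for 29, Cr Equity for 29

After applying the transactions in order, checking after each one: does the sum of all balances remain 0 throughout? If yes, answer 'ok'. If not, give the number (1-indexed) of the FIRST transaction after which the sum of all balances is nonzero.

Answer: ok

Derivation:
After txn 1: dr=207 cr=207 sum_balances=0
After txn 2: dr=149 cr=149 sum_balances=0
After txn 3: dr=282 cr=282 sum_balances=0
After txn 4: dr=29 cr=29 sum_balances=0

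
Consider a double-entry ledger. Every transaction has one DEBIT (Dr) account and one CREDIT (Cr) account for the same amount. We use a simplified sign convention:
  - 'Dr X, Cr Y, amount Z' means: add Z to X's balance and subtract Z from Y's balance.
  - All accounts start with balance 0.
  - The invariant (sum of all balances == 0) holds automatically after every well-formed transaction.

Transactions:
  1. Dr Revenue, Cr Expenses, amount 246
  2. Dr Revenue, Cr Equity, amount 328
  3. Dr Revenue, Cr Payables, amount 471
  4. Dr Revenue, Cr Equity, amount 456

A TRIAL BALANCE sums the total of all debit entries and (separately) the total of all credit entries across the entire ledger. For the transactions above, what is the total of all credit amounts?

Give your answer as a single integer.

Txn 1: credit+=246
Txn 2: credit+=328
Txn 3: credit+=471
Txn 4: credit+=456
Total credits = 1501

Answer: 1501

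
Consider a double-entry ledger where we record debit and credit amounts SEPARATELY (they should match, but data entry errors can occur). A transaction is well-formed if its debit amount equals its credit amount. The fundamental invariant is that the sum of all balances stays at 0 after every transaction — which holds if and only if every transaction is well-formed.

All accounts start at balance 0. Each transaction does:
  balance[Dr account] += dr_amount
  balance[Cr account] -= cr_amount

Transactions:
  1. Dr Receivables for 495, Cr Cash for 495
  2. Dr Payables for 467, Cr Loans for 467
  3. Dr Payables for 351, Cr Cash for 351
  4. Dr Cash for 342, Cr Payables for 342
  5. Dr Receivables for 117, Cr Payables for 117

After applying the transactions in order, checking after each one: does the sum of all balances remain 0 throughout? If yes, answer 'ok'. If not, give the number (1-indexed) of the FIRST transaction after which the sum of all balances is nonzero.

Answer: ok

Derivation:
After txn 1: dr=495 cr=495 sum_balances=0
After txn 2: dr=467 cr=467 sum_balances=0
After txn 3: dr=351 cr=351 sum_balances=0
After txn 4: dr=342 cr=342 sum_balances=0
After txn 5: dr=117 cr=117 sum_balances=0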